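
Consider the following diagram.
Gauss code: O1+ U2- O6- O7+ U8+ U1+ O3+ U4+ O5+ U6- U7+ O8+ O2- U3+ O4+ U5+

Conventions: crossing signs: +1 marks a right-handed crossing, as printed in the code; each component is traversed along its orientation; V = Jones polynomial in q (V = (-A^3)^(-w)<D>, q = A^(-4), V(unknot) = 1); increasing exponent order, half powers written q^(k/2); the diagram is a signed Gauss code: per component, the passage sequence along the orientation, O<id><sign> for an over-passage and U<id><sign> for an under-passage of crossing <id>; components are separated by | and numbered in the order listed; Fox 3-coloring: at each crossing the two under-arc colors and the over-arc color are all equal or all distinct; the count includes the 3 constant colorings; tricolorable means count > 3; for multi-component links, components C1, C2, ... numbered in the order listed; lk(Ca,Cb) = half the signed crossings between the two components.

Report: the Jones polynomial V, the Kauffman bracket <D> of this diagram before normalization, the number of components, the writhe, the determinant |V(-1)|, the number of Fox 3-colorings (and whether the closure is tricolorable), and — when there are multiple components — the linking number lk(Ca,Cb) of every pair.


V(q) = q + q^3 - q^4
bracket: -A^-4 + 1 + A^8, w = +4
1 component, writhe +4, over 8 crossings
det 3, colorings 9 of 3^8 — tricolorable
observation: |V(-1)| = 3: so tricolorable, since 3 divides 3


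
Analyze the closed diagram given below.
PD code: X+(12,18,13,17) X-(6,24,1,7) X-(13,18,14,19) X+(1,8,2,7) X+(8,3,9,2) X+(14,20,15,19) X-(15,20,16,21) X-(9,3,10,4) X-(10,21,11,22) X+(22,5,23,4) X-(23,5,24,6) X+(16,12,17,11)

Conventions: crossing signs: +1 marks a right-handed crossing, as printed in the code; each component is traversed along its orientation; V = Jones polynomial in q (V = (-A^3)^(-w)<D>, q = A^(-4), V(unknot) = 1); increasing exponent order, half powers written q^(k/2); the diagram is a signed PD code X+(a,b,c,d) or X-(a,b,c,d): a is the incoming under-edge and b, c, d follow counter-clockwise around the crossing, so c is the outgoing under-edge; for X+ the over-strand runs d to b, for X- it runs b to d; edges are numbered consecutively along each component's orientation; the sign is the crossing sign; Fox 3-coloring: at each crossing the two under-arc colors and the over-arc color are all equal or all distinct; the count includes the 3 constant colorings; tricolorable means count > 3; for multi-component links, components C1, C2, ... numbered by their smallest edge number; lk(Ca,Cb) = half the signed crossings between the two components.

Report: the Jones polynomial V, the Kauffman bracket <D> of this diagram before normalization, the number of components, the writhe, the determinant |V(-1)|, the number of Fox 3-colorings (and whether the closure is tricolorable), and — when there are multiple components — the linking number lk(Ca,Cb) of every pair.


V(q) = -q^(-1/2) - q^(1/2)
bracket: -A^-2 - A^2, w = 0
2 components, writhe 0, over 12 crossings
lk(C1,C2) = 0
det 0, colorings 9 of 3^12 — tricolorable
observation: det 0 = |V(-1)|; divisible by 3, so tricolorable


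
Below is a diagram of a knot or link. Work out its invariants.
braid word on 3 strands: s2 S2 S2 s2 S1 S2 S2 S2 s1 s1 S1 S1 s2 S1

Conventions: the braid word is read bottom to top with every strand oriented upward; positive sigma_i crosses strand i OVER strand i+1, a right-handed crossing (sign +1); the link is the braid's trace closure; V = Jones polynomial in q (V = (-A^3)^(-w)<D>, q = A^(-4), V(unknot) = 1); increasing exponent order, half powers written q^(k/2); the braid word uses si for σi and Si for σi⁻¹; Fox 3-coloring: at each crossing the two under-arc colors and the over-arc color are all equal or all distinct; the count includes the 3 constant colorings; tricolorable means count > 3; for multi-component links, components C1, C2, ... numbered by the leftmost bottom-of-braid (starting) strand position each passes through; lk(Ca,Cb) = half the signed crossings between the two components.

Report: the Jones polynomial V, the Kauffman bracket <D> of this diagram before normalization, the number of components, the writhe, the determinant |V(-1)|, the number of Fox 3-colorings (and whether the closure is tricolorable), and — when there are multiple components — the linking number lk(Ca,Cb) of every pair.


Jones polynomial: V(q) = q^-5 + 2q^-3 + q^-1
<D> = A^-8 + 2 + A^8; writhe -4
components 3, writhe -4 (14 crossings)
linking number lk(C1,C2) = -1
lk(C1,C3): -1
lk(C2,C3) = 0
3-colorings: 3 of 3^14, det 4 — not tricolorable
note: the 3 component pairs carry total linking -2


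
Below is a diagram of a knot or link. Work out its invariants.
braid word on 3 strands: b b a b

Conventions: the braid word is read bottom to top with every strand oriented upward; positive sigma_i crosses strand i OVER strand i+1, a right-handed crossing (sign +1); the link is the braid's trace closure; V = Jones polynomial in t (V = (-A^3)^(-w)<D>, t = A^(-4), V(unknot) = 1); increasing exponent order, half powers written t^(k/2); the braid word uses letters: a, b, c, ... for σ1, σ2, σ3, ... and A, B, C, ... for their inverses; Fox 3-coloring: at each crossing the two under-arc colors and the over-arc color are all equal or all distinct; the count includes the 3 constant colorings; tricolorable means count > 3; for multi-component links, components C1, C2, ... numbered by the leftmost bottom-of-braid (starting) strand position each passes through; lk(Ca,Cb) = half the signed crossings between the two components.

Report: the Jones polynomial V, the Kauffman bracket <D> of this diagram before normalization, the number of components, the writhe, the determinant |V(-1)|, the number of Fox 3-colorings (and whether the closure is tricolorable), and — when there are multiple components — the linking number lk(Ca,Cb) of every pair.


V(t) = t + t^3 - t^4
bracket: -A^-4 + 1 + A^8, w = +4
1 component, writhe +4, over 4 crossings
det 3, colorings 9 of 3^4 — tricolorable
observation: w = +4 shifts under R1 moves; the (-A^3)^(-4) factor cancels that in V


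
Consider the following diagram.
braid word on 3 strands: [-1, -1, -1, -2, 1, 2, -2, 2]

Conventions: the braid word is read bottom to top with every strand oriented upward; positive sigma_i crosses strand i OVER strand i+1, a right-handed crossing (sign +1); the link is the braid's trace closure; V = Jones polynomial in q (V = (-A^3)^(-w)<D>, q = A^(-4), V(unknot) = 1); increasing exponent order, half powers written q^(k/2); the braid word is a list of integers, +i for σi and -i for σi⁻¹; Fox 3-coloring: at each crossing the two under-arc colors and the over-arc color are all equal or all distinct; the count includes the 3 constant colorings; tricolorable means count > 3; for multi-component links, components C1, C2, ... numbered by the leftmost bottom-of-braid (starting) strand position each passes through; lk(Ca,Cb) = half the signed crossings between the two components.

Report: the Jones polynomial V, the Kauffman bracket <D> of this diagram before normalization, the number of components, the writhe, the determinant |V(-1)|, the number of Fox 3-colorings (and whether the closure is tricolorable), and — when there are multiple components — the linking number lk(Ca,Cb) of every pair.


V = -q^-4 + q^-3 + q^-1
<D> = A^-2 + A^6 - A^10 (w = -2)
1 component over 8 crossings, w = -2
9 Fox colorings among 3^8, |V(-1)| = 3: tricolorable
why: V spans 3 powers of q: at least 3 crossings in any diagram


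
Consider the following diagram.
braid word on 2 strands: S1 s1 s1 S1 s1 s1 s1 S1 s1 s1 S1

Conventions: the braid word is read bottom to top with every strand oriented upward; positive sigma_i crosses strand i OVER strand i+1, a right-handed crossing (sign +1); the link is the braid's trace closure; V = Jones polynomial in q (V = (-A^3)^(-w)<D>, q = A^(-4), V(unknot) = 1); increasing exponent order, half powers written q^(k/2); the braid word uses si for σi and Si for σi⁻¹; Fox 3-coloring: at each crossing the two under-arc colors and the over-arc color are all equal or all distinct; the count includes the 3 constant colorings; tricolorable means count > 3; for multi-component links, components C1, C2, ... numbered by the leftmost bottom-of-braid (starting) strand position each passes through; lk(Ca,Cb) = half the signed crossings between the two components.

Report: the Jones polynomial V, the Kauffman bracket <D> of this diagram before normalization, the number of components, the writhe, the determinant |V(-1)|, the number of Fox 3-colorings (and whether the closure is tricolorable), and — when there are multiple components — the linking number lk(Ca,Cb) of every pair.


Jones polynomial: V(q) = q + q^3 - q^4
<D> = A^-7 - A^-3 - A^5; writhe +3
components 1, writhe +3 (11 crossings)
3-colorings: 9 of 3^11, det 3 — tricolorable
note: a (2,3) torus form — a single generator 3 times


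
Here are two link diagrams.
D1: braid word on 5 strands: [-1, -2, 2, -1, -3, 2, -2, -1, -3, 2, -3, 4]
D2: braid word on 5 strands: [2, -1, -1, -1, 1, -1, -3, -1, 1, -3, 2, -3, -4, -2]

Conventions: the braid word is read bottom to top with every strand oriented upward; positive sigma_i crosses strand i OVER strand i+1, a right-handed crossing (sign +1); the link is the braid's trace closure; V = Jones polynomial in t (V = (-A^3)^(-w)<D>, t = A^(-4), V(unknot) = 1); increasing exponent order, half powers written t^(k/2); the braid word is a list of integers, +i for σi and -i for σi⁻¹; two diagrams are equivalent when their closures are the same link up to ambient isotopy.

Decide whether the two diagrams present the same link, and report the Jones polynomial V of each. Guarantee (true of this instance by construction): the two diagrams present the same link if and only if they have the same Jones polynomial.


equivalent: yes
V(D1) = t^-8 - 2t^-7 + t^-6 - 2t^-5 + 2t^-4 + t^-2  (w -4, c 12, <D> = A^-4 + 2A^4 - 2A^8 + A^12 - 2A^16 + A^20)
D2 (bracket A^-10 + 2A^-2 - 2A^2 + A^6 - 2A^10 + A^14; 14 crossings at w = -6): V = t^-8 - 2t^-7 + t^-6 - 2t^-5 + 2t^-4 + t^-2
why: from 12 to 14 crossings by R-moves: one link, two diagrams


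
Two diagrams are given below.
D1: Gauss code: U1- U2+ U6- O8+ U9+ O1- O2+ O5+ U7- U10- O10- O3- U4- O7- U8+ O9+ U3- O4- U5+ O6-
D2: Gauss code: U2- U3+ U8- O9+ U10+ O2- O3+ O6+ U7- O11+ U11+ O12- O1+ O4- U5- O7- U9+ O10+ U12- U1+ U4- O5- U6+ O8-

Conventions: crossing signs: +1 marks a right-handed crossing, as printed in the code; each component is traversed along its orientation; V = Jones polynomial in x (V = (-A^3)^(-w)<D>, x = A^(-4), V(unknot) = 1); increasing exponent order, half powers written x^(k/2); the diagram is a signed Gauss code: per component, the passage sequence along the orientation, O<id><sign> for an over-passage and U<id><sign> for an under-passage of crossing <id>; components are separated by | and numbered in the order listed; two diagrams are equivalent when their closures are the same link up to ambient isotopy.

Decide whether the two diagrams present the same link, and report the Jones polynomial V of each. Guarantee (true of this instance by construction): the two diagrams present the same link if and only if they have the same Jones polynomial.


equivalent: yes
V(D1) = -x^-3 + 2x^-2 - 2x^-1 + 3 - 2x + 2x^2 - x^3  (w -2, c 10, <D> = -A^-18 + 2A^-14 - 2A^-10 + 3A^-6 - 2A^-2 + 2A^2 - A^6)
D2 (bracket -A^-12 + 2A^-8 - 2A^-4 + 3 - 2A^4 + 2A^8 - A^12; 12 crossings at w = 0): V = -x^-3 + 2x^-2 - 2x^-1 + 3 - 2x + 2x^2 - x^3
why: Reidemeister moves carry D1 (10 crossings) to D2 (12)


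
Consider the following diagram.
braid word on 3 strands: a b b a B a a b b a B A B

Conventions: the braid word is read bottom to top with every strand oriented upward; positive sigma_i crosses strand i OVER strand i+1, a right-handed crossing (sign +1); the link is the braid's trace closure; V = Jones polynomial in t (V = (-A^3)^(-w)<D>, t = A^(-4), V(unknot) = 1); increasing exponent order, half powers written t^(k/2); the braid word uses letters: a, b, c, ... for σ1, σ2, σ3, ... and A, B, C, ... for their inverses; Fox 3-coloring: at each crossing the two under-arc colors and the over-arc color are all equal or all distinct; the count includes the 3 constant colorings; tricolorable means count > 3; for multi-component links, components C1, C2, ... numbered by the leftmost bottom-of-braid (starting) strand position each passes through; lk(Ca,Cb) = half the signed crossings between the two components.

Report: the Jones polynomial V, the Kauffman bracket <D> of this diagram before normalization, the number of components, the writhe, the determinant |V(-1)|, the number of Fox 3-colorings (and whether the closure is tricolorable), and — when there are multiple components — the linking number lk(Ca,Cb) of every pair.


Jones polynomial: V(t) = -t^(3/2) + t^(5/2) - 3t^(7/2) + 2t^(9/2) - 2t^(11/2) + 2t^(13/2) - t^(15/2)
<D> = A^-15 - 2A^-11 + 2A^-7 - 2A^-3 + 3A - A^5 + A^9; writhe +5
components 2, writhe +5 (13 crossings)
linking number lk(C1,C2) = +2
3-colorings: 9 of 3^13, det 12 — tricolorable
note: w = +5 shifts under R1 moves; the (-A^3)^(-5) factor cancels that in V


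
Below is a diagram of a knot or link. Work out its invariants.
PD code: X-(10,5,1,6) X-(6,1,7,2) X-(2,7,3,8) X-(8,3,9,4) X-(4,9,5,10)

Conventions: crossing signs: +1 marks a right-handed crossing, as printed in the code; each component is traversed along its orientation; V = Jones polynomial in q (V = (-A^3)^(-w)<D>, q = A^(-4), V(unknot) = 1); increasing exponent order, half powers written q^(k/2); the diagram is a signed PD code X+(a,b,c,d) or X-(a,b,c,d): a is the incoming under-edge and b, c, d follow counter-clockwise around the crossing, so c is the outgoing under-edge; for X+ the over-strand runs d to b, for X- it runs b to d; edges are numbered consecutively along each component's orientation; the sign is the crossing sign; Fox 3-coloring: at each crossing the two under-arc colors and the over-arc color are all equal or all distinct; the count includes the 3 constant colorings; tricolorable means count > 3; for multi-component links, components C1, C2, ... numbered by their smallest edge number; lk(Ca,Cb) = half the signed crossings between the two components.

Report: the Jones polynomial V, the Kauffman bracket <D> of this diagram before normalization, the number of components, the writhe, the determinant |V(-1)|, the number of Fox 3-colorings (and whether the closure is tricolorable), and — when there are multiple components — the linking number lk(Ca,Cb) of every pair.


Jones polynomial: V(q) = -q^-7 + q^-6 - q^-5 + q^-4 + q^-2
<D> = -A^-7 - A + A^5 - A^9 + A^13; writhe -5
components 1, writhe -5 (5 crossings)
3-colorings: 3 of 3^5, det 5 — not tricolorable
note: w = -5 shifts under R1 moves; the (-A^3)^(5) factor cancels that in V


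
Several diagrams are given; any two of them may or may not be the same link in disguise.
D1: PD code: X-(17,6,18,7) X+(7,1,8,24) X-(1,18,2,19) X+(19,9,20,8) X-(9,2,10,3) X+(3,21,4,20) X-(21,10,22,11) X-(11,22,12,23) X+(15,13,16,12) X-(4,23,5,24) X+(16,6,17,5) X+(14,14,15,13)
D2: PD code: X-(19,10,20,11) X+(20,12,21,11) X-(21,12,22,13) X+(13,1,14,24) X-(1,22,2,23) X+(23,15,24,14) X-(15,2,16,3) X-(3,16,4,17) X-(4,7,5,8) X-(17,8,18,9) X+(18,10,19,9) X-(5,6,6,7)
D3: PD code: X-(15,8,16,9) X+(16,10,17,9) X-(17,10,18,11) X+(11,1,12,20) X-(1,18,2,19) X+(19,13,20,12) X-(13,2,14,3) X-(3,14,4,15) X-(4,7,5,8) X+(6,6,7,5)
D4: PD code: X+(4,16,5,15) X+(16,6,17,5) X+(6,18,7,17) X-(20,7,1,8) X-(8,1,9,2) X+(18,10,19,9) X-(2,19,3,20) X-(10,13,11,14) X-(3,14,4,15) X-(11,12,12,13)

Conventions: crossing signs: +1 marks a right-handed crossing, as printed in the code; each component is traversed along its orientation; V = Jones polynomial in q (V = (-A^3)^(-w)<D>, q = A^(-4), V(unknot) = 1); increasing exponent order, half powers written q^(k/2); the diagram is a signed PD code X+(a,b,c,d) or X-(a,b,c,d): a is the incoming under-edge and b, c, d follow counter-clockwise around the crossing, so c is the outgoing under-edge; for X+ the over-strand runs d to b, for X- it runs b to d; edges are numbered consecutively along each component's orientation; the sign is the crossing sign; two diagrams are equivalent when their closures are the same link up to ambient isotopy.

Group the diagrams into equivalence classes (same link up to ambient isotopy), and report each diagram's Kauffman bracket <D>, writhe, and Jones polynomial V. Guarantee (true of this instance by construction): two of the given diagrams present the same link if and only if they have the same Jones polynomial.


equivalence classes: {D1, D2, D3} | {D4}
D1 (bracket A^-4 - 1 + 2A^4 - 2A^8 + 2A^12 - 2A^16 + A^20; 12 crossings at w = 0): V = q^-5 - 2q^-4 + 2q^-3 - 2q^-2 + 2q^-1 - 1 + q
V(D2) = q^-5 - 2q^-4 + 2q^-3 - 2q^-2 + 2q^-1 - 1 + q  [12 crossings, <D> = A^-16 - A^-12 + 2A^-8 - 2A^-4 + 2 - 2A^4 + A^8, w = -4]
D3 (bracket A^-10 - A^-6 + 2A^-2 - 2A^2 + 2A^6 - 2A^10 + A^14; 10 crossings at w = -2): V = q^-5 - 2q^-4 + 2q^-3 - 2q^-2 + 2q^-1 - 1 + q
D4 (bracket -A^-18 + 2A^-14 - 2A^-10 + 3A^-6 - 2A^-2 + 2A^2 - A^6; 10 crossings at w = -2): V = -q^-3 + 2q^-2 - 2q^-1 + 3 - 2q + 2q^2 - q^3
observation: comparing 4 Jones polynomials yields 2 groups


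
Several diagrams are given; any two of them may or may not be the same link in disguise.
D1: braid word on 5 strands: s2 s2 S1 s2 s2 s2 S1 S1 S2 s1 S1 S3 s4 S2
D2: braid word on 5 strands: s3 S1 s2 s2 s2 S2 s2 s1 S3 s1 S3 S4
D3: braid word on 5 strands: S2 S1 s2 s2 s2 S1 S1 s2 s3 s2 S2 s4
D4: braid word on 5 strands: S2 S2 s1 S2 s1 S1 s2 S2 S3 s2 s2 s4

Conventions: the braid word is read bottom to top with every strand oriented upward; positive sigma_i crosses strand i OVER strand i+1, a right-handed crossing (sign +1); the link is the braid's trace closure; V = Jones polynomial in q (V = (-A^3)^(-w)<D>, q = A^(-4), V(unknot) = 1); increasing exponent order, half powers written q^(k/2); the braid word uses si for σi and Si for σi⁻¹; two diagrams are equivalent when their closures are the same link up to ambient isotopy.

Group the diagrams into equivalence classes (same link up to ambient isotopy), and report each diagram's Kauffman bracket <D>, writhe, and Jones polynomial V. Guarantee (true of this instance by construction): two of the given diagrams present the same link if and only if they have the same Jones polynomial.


grouping into links: {D1, D3} | {D2} | {D4}
V(D1) = -q^-3 + q^-2 - q^-1 + 3 - q + q^2 - q^3  (w 0, c 14, <D> = -A^-12 + A^-8 - A^-4 + 3 - A^4 + A^8 - A^12)
D2 (bracket -A^-10 + A^-6 + A^2; 12 crossings at w = +2): V = q + q^3 - q^4
V(D3) = -q^-3 + q^-2 - q^-1 + 3 - q + q^2 - q^3  [12 crossings, <D> = -A^-6 + A^-2 - A^2 + 3A^6 - A^10 + A^14 - A^18, w = +2]
V(D4) = 1  (w 0, c 12, <D> = 1)
why: comparing 4 Jones polynomials yields 3 groups


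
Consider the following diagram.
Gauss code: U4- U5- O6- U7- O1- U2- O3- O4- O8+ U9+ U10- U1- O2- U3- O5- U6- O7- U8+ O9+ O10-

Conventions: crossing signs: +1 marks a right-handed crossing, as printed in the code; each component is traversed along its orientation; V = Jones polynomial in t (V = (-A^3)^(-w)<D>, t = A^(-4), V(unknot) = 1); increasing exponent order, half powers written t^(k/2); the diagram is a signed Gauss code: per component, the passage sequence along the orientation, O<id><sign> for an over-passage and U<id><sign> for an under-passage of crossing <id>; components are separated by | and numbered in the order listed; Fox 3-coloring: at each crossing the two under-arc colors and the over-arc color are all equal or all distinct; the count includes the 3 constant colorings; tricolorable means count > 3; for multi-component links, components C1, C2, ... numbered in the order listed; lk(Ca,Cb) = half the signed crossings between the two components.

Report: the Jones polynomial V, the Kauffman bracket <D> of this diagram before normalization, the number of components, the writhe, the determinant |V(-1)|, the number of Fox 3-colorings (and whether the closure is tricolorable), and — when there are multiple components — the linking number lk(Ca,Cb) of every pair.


Jones polynomial: V(t) = t^-8 - 2t^-7 + t^-6 - 2t^-5 + 2t^-4 + t^-2
<D> = A^-10 + 2A^-2 - 2A^2 + A^6 - 2A^10 + A^14; writhe -6
components 1, writhe -6 (10 crossings)
3-colorings: 27 of 3^10, det 9 — tricolorable
note: V spans 6 powers of t: at least 6 crossings in any diagram


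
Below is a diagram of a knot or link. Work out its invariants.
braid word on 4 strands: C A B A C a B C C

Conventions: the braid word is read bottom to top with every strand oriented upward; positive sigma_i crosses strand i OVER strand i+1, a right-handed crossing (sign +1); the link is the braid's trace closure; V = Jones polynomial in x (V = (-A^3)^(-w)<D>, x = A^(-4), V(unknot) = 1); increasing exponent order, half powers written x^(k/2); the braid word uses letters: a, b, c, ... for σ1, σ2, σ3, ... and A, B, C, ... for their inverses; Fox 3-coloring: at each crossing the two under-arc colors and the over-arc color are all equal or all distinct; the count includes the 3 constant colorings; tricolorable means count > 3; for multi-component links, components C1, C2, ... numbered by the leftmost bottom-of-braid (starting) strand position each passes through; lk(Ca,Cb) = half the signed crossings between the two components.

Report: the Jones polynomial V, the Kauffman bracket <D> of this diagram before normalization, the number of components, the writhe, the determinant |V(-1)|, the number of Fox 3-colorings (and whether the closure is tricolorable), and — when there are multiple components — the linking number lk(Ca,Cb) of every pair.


V = -x^-7 + x^-6 - x^-5 + x^-4 + x^-2
<D> = -A^-13 - A^-5 + A^-1 - A^3 + A^7 (w = -7)
1 component over 9 crossings, w = -7
3 Fox colorings among 3^9, |V(-1)| = 5: not tricolorable
why: V spans 5 powers of x: at least 5 crossings in any diagram


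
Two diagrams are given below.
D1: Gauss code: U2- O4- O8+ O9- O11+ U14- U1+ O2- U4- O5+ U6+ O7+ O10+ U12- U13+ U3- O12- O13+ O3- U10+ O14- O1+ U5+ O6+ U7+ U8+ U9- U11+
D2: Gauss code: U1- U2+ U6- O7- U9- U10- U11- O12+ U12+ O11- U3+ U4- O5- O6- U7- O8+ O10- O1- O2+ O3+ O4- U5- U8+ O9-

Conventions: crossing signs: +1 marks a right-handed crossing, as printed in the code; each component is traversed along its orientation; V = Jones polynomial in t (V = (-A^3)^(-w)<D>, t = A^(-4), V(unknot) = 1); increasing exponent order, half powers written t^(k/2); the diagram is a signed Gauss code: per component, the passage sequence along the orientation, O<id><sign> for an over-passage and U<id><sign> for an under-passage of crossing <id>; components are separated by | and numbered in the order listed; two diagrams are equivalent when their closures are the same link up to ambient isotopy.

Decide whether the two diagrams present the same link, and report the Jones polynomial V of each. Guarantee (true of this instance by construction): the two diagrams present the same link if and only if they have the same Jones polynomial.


equivalent: no
D1 (bracket -A^-10 + A^-6 + A^2; 14 crossings at w = +2): V = t + t^3 - t^4
V(D2) = -t^-6 + t^-5 - t^-4 + 2t^-3 - t^-2 + t^-1  (w -4, c 12, <D> = A^-8 - A^-4 + 2 - A^4 + A^8 - A^12)
key observation: 2 classes among 2 diagrams; unequal V(t) rules out equality


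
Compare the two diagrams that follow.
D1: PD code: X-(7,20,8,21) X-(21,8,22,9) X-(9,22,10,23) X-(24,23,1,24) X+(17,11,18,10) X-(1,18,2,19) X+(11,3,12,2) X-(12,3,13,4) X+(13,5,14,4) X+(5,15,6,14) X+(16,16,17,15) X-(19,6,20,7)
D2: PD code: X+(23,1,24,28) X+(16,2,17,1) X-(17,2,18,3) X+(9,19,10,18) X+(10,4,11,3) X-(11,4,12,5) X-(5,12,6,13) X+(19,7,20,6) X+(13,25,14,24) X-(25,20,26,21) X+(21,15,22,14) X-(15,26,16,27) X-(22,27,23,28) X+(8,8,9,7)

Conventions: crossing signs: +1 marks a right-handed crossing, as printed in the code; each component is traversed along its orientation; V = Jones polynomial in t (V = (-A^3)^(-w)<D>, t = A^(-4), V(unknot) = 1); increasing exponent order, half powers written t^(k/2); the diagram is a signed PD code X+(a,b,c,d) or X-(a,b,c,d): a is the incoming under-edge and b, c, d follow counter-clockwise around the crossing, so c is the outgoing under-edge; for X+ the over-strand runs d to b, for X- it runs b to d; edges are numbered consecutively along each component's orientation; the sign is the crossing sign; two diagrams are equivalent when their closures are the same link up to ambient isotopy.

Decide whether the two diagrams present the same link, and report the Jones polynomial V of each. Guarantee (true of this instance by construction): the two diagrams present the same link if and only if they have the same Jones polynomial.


equivalent: no
V(D1) = -t^-6 + 2t^-5 - 3t^-4 + 4t^-3 - 4t^-2 + 4t^-1 - 2 + 2t - t^2  (w -2, c 12, <D> = -A^-14 + 2A^-10 - 2A^-6 + 4A^-2 - 4A^2 + 4A^6 - 3A^10 + 2A^14 - A^18)
V(D2) = -t^-3 + 3t^-2 - 3t^-1 + 4 - 4t + 3t^2 - 2t^3 + t^4  [14 crossings, <D> = A^-10 - 2A^-6 + 3A^-2 - 4A^2 + 4A^6 - 3A^10 + 3A^14 - A^18, w = +2]
key observation: 2 classes among 2 diagrams; unequal V(t) rules out equality


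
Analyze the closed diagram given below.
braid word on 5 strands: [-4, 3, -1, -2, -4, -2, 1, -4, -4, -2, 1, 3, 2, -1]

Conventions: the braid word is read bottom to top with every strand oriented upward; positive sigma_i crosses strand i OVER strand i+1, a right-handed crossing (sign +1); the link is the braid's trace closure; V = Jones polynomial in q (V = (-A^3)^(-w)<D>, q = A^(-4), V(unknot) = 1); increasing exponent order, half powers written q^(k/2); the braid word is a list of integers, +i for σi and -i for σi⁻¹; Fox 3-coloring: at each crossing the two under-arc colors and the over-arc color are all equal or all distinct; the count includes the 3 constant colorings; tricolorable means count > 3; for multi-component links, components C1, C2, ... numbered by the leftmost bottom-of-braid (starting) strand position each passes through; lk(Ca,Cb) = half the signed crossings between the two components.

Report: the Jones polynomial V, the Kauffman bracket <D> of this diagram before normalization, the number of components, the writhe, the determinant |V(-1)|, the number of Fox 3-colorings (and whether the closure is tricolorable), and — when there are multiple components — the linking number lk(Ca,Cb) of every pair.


Jones polynomial: V(q) = q^-10 - 4q^-9 + 9q^-8 - 14q^-7 + 18q^-6 - 21q^-5 + 20q^-4 - 17q^-3 + 13q^-2 - 7q^-1 + 4 - q
<D> = -A^-16 + 4A^-12 - 7A^-8 + 13A^-4 - 17 + 20A^4 - 21A^8 + 18A^12 - 14A^16 + 9A^20 - 4A^24 + A^28; writhe -4
components 1, writhe -4 (14 crossings)
3-colorings: 9 of 3^14, det 129 — tricolorable
note: V spans 11 powers of q: at least 11 crossings in any diagram


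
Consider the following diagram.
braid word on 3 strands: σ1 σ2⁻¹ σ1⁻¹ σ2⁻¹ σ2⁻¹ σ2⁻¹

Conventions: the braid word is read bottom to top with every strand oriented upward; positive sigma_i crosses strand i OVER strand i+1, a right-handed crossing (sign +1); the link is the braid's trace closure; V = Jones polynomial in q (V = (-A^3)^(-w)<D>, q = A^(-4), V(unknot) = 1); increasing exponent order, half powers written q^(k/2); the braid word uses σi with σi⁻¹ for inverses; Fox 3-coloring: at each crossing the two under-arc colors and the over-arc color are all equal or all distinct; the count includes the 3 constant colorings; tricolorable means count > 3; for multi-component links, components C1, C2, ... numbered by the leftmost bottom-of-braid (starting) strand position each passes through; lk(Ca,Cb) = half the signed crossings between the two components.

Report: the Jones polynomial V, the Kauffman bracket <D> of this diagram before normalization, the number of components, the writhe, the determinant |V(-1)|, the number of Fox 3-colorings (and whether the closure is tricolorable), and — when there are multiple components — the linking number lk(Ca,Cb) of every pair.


Jones polynomial: V(q) = -q^-4 + q^-3 + q^-1
<D> = A^-8 + 1 - A^4; writhe -4
components 1, writhe -4 (6 crossings)
3-colorings: 9 of 3^6, det 3 — tricolorable
note: det 3 = |V(-1)|; divisible by 3, so tricolorable


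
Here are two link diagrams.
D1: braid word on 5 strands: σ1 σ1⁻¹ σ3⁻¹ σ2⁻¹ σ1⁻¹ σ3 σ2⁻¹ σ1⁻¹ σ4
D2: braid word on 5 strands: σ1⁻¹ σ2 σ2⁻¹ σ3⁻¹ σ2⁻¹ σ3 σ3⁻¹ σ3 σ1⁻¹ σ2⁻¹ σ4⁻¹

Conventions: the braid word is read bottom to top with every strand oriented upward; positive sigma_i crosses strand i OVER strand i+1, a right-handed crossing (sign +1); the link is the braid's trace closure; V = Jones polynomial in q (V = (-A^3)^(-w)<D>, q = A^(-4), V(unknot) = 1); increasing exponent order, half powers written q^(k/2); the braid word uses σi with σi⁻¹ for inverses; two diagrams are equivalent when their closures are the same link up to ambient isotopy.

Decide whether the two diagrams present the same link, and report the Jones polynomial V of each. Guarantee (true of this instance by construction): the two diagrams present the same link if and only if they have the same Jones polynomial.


same link: yes
V(D1) = -q^(-5/2) - q^(-1/2)  [9 crossings, <D> = A^-7 + A, w = -3]
D2 (bracket A^-13 + A^-5; 11 crossings at w = -5): V = -q^(-5/2) - q^(-1/2)
note: D2 (11 crossings) and D1 (9) are Markov-related braid presentations


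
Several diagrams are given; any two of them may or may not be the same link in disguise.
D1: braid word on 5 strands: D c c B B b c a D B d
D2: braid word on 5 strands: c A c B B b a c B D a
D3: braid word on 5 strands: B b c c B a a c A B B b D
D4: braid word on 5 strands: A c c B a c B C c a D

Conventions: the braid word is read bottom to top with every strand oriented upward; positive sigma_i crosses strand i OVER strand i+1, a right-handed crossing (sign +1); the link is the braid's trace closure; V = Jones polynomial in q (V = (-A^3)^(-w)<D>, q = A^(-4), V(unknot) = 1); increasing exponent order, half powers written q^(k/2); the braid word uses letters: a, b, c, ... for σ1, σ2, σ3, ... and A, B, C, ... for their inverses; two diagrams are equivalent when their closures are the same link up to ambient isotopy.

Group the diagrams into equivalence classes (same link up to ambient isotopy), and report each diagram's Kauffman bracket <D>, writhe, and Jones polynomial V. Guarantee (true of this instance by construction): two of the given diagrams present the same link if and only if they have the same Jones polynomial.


equivalence classes: {D1, D2, D3, D4}
D1 (bracket -A^-11 + 2A^-7 - A^-3 + 2A - A^5 + A^9; 11 crossings at w = +1): V = -q^(-3/2) + q^(-1/2) - 2q^(1/2) + q^(3/2) - 2q^(5/2) + q^(7/2)
V(D2) = -q^(-3/2) + q^(-1/2) - 2q^(1/2) + q^(3/2) - 2q^(5/2) + q^(7/2)  (w +1, c 11, <D> = -A^-11 + 2A^-7 - A^-3 + 2A - A^5 + A^9)
D3 (bracket -A^-11 + 2A^-7 - A^-3 + 2A - A^5 + A^9; 13 crossings at w = +1): V = -q^(-3/2) + q^(-1/2) - 2q^(1/2) + q^(3/2) - 2q^(5/2) + q^(7/2)
D4 (bracket -A^-11 + 2A^-7 - A^-3 + 2A - A^5 + A^9; 11 crossings at w = +1): V = -q^(-3/2) + q^(-1/2) - 2q^(1/2) + q^(3/2) - 2q^(5/2) + q^(7/2)
observation: one V(q) for all 4 diagrams — one class (guaranteed)


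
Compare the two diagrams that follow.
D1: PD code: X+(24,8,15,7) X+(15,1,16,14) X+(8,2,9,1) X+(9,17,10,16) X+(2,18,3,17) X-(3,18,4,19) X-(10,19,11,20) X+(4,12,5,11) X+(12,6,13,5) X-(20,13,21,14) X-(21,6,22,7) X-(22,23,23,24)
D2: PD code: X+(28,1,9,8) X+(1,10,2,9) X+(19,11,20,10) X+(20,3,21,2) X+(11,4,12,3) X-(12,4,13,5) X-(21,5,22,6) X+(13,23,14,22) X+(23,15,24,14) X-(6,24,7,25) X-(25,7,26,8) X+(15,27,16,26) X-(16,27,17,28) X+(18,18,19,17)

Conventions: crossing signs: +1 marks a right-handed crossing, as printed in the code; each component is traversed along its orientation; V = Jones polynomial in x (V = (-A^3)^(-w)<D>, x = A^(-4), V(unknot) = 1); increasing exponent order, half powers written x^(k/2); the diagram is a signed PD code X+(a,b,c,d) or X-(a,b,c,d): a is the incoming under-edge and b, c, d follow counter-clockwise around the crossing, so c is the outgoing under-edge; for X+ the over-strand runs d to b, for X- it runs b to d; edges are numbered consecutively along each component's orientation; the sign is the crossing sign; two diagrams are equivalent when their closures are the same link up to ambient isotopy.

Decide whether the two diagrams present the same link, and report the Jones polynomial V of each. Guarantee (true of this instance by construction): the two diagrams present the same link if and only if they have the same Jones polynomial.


equivalent: yes
V(D1) = -x^(1/2) - x^(3/2) - x^(5/2) + x^(9/2)  (w +2, c 12, <D> = A^-12 - A^-4 - 1 - A^4)
V(D2) = -x^(1/2) - x^(3/2) - x^(5/2) + x^(9/2)  (w +4, c 14, <D> = A^-6 - A^2 - A^6 - A^10)
why: Reidemeister moves carry D1 (12 crossings) to D2 (14)


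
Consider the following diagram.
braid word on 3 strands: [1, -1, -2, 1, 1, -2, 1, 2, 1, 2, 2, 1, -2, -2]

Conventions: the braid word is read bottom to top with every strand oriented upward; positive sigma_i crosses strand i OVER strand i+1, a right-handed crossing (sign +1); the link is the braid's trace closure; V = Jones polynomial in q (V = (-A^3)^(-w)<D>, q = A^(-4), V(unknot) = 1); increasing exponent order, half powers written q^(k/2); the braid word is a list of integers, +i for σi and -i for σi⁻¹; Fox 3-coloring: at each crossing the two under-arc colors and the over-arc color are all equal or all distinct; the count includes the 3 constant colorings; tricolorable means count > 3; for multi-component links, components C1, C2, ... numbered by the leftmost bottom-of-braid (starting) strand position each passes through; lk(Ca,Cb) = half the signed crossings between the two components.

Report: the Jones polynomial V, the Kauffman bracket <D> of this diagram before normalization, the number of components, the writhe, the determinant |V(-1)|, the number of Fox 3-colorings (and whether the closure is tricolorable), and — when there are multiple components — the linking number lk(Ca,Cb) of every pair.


Jones polynomial: V(q) = -1 + 3q - 3q^2 + 5q^3 - 5q^4 + 4q^5 - 3q^6 + 2q^7 - q^8
<D> = -A^-20 + 2A^-16 - 3A^-12 + 4A^-8 - 5A^-4 + 5 - 3A^4 + 3A^8 - A^12; writhe +4
components 1, writhe +4 (14 crossings)
3-colorings: 9 of 3^14, det 27 — tricolorable
note: det 27 = |V(-1)|; divisible by 3, so tricolorable


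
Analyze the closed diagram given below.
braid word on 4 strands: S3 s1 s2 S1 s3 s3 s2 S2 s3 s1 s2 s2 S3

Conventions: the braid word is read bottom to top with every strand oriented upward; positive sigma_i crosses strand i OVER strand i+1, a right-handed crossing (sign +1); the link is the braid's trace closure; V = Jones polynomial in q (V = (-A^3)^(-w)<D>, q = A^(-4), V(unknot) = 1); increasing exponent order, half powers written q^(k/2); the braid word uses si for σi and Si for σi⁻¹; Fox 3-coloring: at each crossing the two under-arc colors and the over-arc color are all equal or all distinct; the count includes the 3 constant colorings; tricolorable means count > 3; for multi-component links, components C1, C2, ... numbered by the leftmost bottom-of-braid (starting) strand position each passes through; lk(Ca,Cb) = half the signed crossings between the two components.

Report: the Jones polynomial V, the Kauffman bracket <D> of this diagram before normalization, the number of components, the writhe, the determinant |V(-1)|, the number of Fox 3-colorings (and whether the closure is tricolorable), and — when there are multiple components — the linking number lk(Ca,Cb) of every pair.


V = 2q - 2q^2 + 3q^3 - 3q^4 + 2q^5 - 2q^6 + q^7
<D> = -A^-13 + 2A^-9 - 2A^-5 + 3A^-1 - 3A^3 + 2A^7 - 2A^11 (w = +5)
1 component over 13 crossings, w = +5
9 Fox colorings among 3^13, |V(-1)| = 15: tricolorable
why: |V(-1)| = 15: so tricolorable, since 3 divides 15


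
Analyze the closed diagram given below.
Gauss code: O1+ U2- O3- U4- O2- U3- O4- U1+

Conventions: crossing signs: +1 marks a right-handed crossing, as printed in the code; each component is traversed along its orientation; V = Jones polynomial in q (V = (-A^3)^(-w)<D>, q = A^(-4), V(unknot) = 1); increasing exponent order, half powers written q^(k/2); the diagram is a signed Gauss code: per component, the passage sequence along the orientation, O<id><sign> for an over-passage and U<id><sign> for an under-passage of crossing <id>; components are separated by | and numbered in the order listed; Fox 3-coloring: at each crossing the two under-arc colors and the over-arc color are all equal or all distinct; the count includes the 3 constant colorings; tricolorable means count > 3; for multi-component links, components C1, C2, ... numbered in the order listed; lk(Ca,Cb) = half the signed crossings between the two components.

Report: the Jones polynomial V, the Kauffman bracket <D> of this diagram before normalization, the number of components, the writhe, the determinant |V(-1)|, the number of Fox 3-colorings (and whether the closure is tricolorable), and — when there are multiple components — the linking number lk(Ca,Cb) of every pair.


V(q) = -q^-4 + q^-3 + q^-1
bracket: A^-2 + A^6 - A^10, w = -2
1 component, writhe -2, over 4 crossings
det 3, colorings 9 of 3^4 — tricolorable
observation: the span of V is 3, forcing >= 3 crossings in any diagram


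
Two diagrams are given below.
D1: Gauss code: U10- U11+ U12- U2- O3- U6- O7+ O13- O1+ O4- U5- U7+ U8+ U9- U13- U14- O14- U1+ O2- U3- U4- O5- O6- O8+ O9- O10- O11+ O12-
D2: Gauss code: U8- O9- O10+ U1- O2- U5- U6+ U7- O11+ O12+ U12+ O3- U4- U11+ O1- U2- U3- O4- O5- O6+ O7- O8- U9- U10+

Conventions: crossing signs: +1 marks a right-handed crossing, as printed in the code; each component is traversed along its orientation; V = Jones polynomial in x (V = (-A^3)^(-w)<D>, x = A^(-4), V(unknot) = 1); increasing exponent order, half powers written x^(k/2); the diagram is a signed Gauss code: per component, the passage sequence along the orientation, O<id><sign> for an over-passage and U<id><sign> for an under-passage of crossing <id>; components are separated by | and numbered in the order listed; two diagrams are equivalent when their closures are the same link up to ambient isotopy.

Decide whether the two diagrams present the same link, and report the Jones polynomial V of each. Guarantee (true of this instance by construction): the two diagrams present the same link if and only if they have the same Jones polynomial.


equivalent: yes
D1 (bracket A^-14 - A^-10 + 2A^-6 - A^-2 + A^2 - A^6; 14 crossings at w = -6): V = -x^-6 + x^-5 - x^-4 + 2x^-3 - x^-2 + x^-1
D2 (bracket A^-8 - A^-4 + 2 - A^4 + A^8 - A^12; 12 crossings at w = -4): V = -x^-6 + x^-5 - x^-4 + 2x^-3 - x^-2 + x^-1
key observation: one V(x) for all 2 diagrams — one class (guaranteed)


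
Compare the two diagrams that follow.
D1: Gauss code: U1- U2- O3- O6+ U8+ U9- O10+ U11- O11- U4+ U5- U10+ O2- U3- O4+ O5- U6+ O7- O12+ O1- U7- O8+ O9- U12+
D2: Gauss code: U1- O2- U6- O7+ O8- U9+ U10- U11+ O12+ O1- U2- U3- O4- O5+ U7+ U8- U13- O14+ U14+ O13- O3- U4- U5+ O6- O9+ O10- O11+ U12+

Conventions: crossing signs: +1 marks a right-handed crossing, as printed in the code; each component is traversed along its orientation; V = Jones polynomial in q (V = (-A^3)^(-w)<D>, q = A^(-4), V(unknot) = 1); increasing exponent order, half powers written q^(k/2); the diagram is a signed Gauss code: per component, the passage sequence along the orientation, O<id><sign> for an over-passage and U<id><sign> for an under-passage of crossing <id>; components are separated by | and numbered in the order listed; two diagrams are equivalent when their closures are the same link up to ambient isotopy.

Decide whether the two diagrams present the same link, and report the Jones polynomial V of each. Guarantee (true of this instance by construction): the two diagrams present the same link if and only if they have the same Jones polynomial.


equivalent: yes
V(D1) = 1  (w -2, c 12, <D> = A^-6)
V(D2) = 1  [14 crossings, <D> = A^-6, w = -2]
key observation: Reidemeister moves carry D1 (12 crossings) to D2 (14)


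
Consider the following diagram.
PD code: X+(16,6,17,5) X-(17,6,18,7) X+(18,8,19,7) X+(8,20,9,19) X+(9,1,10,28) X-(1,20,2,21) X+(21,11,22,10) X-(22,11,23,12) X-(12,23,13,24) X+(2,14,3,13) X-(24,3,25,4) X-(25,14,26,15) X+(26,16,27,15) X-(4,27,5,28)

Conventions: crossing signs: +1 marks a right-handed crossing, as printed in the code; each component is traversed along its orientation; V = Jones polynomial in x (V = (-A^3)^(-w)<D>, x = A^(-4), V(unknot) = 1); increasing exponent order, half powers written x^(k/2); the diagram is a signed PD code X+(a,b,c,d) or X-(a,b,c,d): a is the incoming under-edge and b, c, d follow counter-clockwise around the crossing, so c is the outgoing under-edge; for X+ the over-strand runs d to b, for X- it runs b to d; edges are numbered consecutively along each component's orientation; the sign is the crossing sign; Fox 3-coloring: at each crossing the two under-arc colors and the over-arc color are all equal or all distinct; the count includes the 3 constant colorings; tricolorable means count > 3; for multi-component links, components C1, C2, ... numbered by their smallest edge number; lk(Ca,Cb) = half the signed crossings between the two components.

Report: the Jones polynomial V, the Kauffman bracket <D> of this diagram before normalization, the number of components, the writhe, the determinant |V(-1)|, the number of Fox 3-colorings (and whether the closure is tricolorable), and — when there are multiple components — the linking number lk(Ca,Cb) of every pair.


Jones polynomial: V(x) = -x^-3 + 2x^-2 - 2x^-1 + 3 - 2x + 2x^2 - x^3
<D> = -A^-12 + 2A^-8 - 2A^-4 + 3 - 2A^4 + 2A^8 - A^12; writhe 0
components 1, writhe 0 (14 crossings)
3-colorings: 3 of 3^14, det 13 — not tricolorable
note: V is palindromic (span 6, det 13): x -> 1/x fixes it; necessary, not sufficient, for amphichirality
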